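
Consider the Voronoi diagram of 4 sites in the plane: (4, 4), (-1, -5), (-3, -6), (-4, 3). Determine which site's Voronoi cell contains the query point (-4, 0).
Nearest site = (-4, 3)

The Voronoi cell of site s contains exactly those query points closer to s than to any other site. Compute squared distances from q = (-4, 0) to each site:
  (-4 − -4)² + (3 − 0)² = 9
  (-1 − -4)² + (-5 − 0)² = 34
  (-3 − -4)² + (-6 − 0)² = 37
  (4 − -4)² + (4 − 0)² = 80
Minimum is attained by (-4, 3), so q lies in its Voronoi cell.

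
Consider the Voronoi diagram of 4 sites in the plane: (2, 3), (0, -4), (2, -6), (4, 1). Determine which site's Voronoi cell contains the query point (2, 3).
Nearest site = (2, 3)

The Voronoi cell of site s contains exactly those query points closer to s than to any other site. Compute squared distances from q = (2, 3) to each site:
  (2 − 2)² + (3 − 3)² = 0
  (4 − 2)² + (1 − 3)² = 8
  (0 − 2)² + (-4 − 3)² = 53
  (2 − 2)² + (-6 − 3)² = 81
Minimum is attained by (2, 3), so q lies in its Voronoi cell.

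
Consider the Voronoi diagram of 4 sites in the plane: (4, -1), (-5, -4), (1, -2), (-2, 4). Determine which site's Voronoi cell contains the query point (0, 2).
Nearest site = (-2, 4)

The Voronoi cell of site s contains exactly those query points closer to s than to any other site. Compute squared distances from q = (0, 2) to each site:
  (-2 − 0)² + (4 − 2)² = 8
  (1 − 0)² + (-2 − 2)² = 17
  (4 − 0)² + (-1 − 2)² = 25
  (-5 − 0)² + (-4 − 2)² = 61
Minimum is attained by (-2, 4), so q lies in its Voronoi cell.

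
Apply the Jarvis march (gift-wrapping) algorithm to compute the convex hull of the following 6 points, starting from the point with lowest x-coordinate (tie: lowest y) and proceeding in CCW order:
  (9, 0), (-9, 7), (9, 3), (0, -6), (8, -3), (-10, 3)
Hull (CCW) = [(-10, 3), (0, -6), (8, -3), (9, 0), (9, 3), (-9, 7)]

Jarvis march: at each step, from the current hull vertex p, select the next vertex q as the point such that every other point lies strictly to the left of (or on) the directed line p → q. (Equivalently: for every other point r, the cross product (q − p) × (r − p) ≥ 0.)
Starting point (lowest x, tie lowest y): (-10, 3). Wrap until returning to start. Resulting hull: (-10, 3), (0, -6), (8, -3), (9, 0), (9, 3), (-9, 7).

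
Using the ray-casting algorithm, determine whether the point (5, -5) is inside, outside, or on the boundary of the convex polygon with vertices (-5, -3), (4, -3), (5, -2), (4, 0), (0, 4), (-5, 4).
The point (5, -5) lies strictly outside the polygon

Cast a horizontal ray to the right from the query point and count how many polygon edges it crosses (each edge strictly once or zero times, handled with the usual half-open convention). 
Parity of crossings → even ⇒ outside.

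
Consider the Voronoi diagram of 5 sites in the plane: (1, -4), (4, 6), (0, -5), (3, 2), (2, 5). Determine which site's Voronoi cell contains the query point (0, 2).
Nearest site = (3, 2)

The Voronoi cell of site s contains exactly those query points closer to s than to any other site. Compute squared distances from q = (0, 2) to each site:
  (3 − 0)² + (2 − 2)² = 9
  (2 − 0)² + (5 − 2)² = 13
  (4 − 0)² + (6 − 2)² = 32
  (1 − 0)² + (-4 − 2)² = 37
  (0 − 0)² + (-5 − 2)² = 49
Minimum is attained by (3, 2), so q lies in its Voronoi cell.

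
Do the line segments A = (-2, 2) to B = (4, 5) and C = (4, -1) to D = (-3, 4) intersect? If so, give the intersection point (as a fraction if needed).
Yes; intersection at (-16/17, 43/17) (t = 3/17 on AB, s = 12/17 on CD)

Parametrize AB as A + t(B − A) = (-2 + 6 t, 2 + 3 t) and CD as C + s(D − C) = (4 + -7 s, -1 + 5 s). Solve the linear system for (t, s). Determinant = -51 ≠ 0, so a unique intersection of the containing lines exists. Solution: t = 3/17, s = 12/17 — both in [0, 1], so the segments cross. Intersection point: (-16/17, 43/17).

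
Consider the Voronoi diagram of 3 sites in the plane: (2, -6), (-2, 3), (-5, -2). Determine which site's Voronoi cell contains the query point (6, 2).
Nearest site = (-2, 3)

The Voronoi cell of site s contains exactly those query points closer to s than to any other site. Compute squared distances from q = (6, 2) to each site:
  (-2 − 6)² + (3 − 2)² = 65
  (2 − 6)² + (-6 − 2)² = 80
  (-5 − 6)² + (-2 − 2)² = 137
Minimum is attained by (-2, 3), so q lies in its Voronoi cell.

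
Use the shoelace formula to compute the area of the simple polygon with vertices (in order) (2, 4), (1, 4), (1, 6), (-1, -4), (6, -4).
Area = 34

Shoelace formula: Area = (1/2) |Σ_i (x_i · y_{i+1} − x_{i+1} · y_i)| (indices mod n). Compute each cross term:
  (2)(4) − (1)(4) = 4
  (1)(6) − (1)(4) = 2
  (1)(-4) − (-1)(6) = 2
  (-1)(-4) − (6)(-4) = 28
  (6)(4) − (2)(-4) = 32
Sum = 68, so (signed) Area = 68/2 = 34, |Area| = 34.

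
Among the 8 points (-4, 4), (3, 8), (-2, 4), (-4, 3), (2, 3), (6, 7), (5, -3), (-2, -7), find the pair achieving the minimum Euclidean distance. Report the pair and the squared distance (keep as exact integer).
Pair = ((-4, 4), (-4, 3)); squared distance = 1

Compute all C(8, 2) = 28 pairwise squared distances (x_i − x_j)² + (y_i − y_j)². The minimum is 1, attained by the pair ((-4, 4), (-4, 3)).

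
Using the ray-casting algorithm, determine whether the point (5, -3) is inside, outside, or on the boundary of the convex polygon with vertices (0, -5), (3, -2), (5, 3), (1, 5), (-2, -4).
The point (5, -3) lies strictly outside the polygon

Cast a horizontal ray to the right from the query point and count how many polygon edges it crosses (each edge strictly once or zero times, handled with the usual half-open convention). 
Parity of crossings → even ⇒ outside.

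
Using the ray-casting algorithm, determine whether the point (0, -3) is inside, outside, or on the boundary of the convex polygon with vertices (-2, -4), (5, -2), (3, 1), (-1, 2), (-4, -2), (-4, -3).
The point (0, -3) lies strictly inside the polygon

Cast a horizontal ray to the right from the query point and count how many polygon edges it crosses (each edge strictly once or zero times, handled with the usual half-open convention). 
Parity of crossings → odd ⇒ inside.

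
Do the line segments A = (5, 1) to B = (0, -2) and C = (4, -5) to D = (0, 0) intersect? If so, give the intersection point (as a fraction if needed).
Yes; intersection at (40/37, -50/37) (t = 29/37 on AB, s = 27/37 on CD)

Parametrize AB as A + t(B − A) = (5 + -5 t, 1 + -3 t) and CD as C + s(D − C) = (4 + -4 s, -5 + 5 s). Solve the linear system for (t, s). Determinant = 37 ≠ 0, so a unique intersection of the containing lines exists. Solution: t = 29/37, s = 27/37 — both in [0, 1], so the segments cross. Intersection point: (40/37, -50/37).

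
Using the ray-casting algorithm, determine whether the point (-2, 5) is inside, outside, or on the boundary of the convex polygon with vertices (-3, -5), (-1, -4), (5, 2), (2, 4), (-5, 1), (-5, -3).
The point (-2, 5) lies strictly outside the polygon

Cast a horizontal ray to the right from the query point and count how many polygon edges it crosses (each edge strictly once or zero times, handled with the usual half-open convention). 
Parity of crossings → even ⇒ outside.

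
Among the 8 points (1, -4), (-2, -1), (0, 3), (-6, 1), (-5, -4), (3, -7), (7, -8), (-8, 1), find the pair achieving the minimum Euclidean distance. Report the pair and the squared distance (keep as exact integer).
Pair = ((-6, 1), (-8, 1)); squared distance = 4

Compute all C(8, 2) = 28 pairwise squared distances (x_i − x_j)² + (y_i − y_j)². The minimum is 4, attained by the pair ((-6, 1), (-8, 1)).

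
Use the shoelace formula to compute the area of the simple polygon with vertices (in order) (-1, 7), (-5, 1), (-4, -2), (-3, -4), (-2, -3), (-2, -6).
Area = 45/2

Shoelace formula: Area = (1/2) |Σ_i (x_i · y_{i+1} − x_{i+1} · y_i)| (indices mod n). Compute each cross term:
  (-1)(1) − (-5)(7) = 34
  (-5)(-2) − (-4)(1) = 14
  (-4)(-4) − (-3)(-2) = 10
  (-3)(-3) − (-2)(-4) = 1
  (-2)(-6) − (-2)(-3) = 6
  (-2)(7) − (-1)(-6) = -20
Sum = 45, so (signed) Area = 45/2 = 45/2, |Area| = 45/2.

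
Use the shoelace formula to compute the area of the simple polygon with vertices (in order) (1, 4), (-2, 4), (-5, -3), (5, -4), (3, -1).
Area = 93/2

Shoelace formula: Area = (1/2) |Σ_i (x_i · y_{i+1} − x_{i+1} · y_i)| (indices mod n). Compute each cross term:
  (1)(4) − (-2)(4) = 12
  (-2)(-3) − (-5)(4) = 26
  (-5)(-4) − (5)(-3) = 35
  (5)(-1) − (3)(-4) = 7
  (3)(4) − (1)(-1) = 13
Sum = 93, so (signed) Area = 93/2 = 93/2, |Area| = 93/2.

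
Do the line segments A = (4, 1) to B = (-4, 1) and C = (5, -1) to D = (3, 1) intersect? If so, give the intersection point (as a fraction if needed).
Yes; intersection at (3, 1) (t = 1/8 on AB, s = 1 on CD)

Parametrize AB as A + t(B − A) = (4 + -8 t, 1 + 0 t) and CD as C + s(D − C) = (5 + -2 s, -1 + 2 s). Solve the linear system for (t, s). Determinant = 16 ≠ 0, so a unique intersection of the containing lines exists. Solution: t = 1/8, s = 1 — both in [0, 1], so the segments cross. Intersection point: (3, 1).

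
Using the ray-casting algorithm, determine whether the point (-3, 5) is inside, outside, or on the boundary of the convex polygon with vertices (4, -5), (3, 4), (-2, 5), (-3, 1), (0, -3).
The point (-3, 5) lies strictly outside the polygon

Cast a horizontal ray to the right from the query point and count how many polygon edges it crosses (each edge strictly once or zero times, handled with the usual half-open convention). 
Parity of crossings → even ⇒ outside.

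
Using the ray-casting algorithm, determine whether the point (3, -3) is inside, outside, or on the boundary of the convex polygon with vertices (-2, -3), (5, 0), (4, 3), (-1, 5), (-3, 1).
The point (3, -3) lies strictly outside the polygon

Cast a horizontal ray to the right from the query point and count how many polygon edges it crosses (each edge strictly once or zero times, handled with the usual half-open convention). 
Parity of crossings → even ⇒ outside.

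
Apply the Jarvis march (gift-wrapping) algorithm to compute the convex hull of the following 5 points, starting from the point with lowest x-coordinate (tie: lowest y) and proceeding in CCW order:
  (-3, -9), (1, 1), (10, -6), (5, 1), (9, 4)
Hull (CCW) = [(-3, -9), (10, -6), (9, 4), (1, 1)]

Jarvis march: at each step, from the current hull vertex p, select the next vertex q as the point such that every other point lies strictly to the left of (or on) the directed line p → q. (Equivalently: for every other point r, the cross product (q − p) × (r − p) ≥ 0.)
Starting point (lowest x, tie lowest y): (-3, -9). Wrap until returning to start. Resulting hull: (-3, -9), (10, -6), (9, 4), (1, 1).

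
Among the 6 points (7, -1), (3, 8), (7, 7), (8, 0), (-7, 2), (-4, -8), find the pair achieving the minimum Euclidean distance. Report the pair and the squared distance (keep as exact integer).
Pair = ((7, -1), (8, 0)); squared distance = 2

Compute all C(6, 2) = 15 pairwise squared distances (x_i − x_j)² + (y_i − y_j)². The minimum is 2, attained by the pair ((7, -1), (8, 0)).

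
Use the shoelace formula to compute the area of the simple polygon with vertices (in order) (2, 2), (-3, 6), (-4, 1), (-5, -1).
Area = 20

Shoelace formula: Area = (1/2) |Σ_i (x_i · y_{i+1} − x_{i+1} · y_i)| (indices mod n). Compute each cross term:
  (2)(6) − (-3)(2) = 18
  (-3)(1) − (-4)(6) = 21
  (-4)(-1) − (-5)(1) = 9
  (-5)(2) − (2)(-1) = -8
Sum = 40, so (signed) Area = 40/2 = 20, |Area| = 20.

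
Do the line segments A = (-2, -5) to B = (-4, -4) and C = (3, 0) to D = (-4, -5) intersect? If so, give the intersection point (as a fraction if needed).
Yes; intersection at (-54/17, -75/17) (t = 10/17 on AB, s = 15/17 on CD)

Parametrize AB as A + t(B − A) = (-2 + -2 t, -5 + 1 t) and CD as C + s(D − C) = (3 + -7 s, 0 + -5 s). Solve the linear system for (t, s). Determinant = -17 ≠ 0, so a unique intersection of the containing lines exists. Solution: t = 10/17, s = 15/17 — both in [0, 1], so the segments cross. Intersection point: (-54/17, -75/17).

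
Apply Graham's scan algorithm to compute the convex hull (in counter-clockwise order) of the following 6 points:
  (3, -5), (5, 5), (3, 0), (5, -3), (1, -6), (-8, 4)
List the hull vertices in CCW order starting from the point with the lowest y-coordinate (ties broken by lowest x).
Hull (CCW) = [(1, -6), (3, -5), (5, -3), (5, 5), (-8, 4)]

Graham scan procedure:
  1. Find the pivot p₀ = point with lowest y (tie → lowest x): (1, -6).
  2. Sort the remaining points by polar angle around p₀.
  3. Walk through sorted points, maintaining a stack; pop the top while the last three entries make a non-left turn (cross product ≤ 0).
  4. Final stack is the convex hull in CCW order: (1, -6), (3, -5), (5, -3), (5, 5), (-8, 4).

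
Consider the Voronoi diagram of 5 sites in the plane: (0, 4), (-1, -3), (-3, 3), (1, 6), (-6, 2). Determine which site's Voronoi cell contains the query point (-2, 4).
Nearest site = (-3, 3)

The Voronoi cell of site s contains exactly those query points closer to s than to any other site. Compute squared distances from q = (-2, 4) to each site:
  (-3 − -2)² + (3 − 4)² = 2
  (0 − -2)² + (4 − 4)² = 4
  (1 − -2)² + (6 − 4)² = 13
  (-6 − -2)² + (2 − 4)² = 20
  (-1 − -2)² + (-3 − 4)² = 50
Minimum is attained by (-3, 3), so q lies in its Voronoi cell.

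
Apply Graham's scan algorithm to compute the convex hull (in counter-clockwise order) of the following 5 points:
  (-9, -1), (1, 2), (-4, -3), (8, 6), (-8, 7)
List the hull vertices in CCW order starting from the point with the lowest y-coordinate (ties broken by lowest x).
Hull (CCW) = [(-4, -3), (8, 6), (-8, 7), (-9, -1)]

Graham scan procedure:
  1. Find the pivot p₀ = point with lowest y (tie → lowest x): (-4, -3).
  2. Sort the remaining points by polar angle around p₀.
  3. Walk through sorted points, maintaining a stack; pop the top while the last three entries make a non-left turn (cross product ≤ 0).
  4. Final stack is the convex hull in CCW order: (-4, -3), (8, 6), (-8, 7), (-9, -1).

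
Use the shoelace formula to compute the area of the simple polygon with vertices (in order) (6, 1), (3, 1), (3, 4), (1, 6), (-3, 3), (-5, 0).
Area = 57/2

Shoelace formula: Area = (1/2) |Σ_i (x_i · y_{i+1} − x_{i+1} · y_i)| (indices mod n). Compute each cross term:
  (6)(1) − (3)(1) = 3
  (3)(4) − (3)(1) = 9
  (3)(6) − (1)(4) = 14
  (1)(3) − (-3)(6) = 21
  (-3)(0) − (-5)(3) = 15
  (-5)(1) − (6)(0) = -5
Sum = 57, so (signed) Area = 57/2 = 57/2, |Area| = 57/2.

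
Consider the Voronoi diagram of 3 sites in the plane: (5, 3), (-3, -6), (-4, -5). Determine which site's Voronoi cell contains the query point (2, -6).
Nearest site = (-3, -6)

The Voronoi cell of site s contains exactly those query points closer to s than to any other site. Compute squared distances from q = (2, -6) to each site:
  (-3 − 2)² + (-6 − -6)² = 25
  (-4 − 2)² + (-5 − -6)² = 37
  (5 − 2)² + (3 − -6)² = 90
Minimum is attained by (-3, -6), so q lies in its Voronoi cell.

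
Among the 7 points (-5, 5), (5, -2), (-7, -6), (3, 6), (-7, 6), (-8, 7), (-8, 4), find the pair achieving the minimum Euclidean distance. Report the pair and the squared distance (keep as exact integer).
Pair = ((-7, 6), (-8, 7)); squared distance = 2

Compute all C(7, 2) = 21 pairwise squared distances (x_i − x_j)² + (y_i − y_j)². The minimum is 2, attained by the pair ((-7, 6), (-8, 7)).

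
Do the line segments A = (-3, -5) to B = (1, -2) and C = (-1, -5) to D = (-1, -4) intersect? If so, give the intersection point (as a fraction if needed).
No (intersection of containing lines falls outside at least one segment)

Parametrize and solve: t = 1/2, s = 3/2. At least one of these is outside [0, 1], so the segments do not intersect.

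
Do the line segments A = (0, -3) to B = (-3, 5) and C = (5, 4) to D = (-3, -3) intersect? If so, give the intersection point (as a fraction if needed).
Yes; intersection at (-63/85, -87/85) (t = 21/85 on AB, s = 61/85 on CD)

Parametrize AB as A + t(B − A) = (0 + -3 t, -3 + 8 t) and CD as C + s(D − C) = (5 + -8 s, 4 + -7 s). Solve the linear system for (t, s). Determinant = -85 ≠ 0, so a unique intersection of the containing lines exists. Solution: t = 21/85, s = 61/85 — both in [0, 1], so the segments cross. Intersection point: (-63/85, -87/85).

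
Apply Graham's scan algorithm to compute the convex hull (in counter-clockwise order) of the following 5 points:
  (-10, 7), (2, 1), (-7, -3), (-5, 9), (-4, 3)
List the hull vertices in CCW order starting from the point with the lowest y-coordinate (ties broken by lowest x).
Hull (CCW) = [(-7, -3), (2, 1), (-5, 9), (-10, 7)]

Graham scan procedure:
  1. Find the pivot p₀ = point with lowest y (tie → lowest x): (-7, -3).
  2. Sort the remaining points by polar angle around p₀.
  3. Walk through sorted points, maintaining a stack; pop the top while the last three entries make a non-left turn (cross product ≤ 0).
  4. Final stack is the convex hull in CCW order: (-7, -3), (2, 1), (-5, 9), (-10, 7).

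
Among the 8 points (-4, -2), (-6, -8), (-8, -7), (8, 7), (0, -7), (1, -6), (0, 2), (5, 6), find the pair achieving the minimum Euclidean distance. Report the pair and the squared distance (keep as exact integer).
Pair = ((0, -7), (1, -6)); squared distance = 2

Compute all C(8, 2) = 28 pairwise squared distances (x_i − x_j)² + (y_i − y_j)². The minimum is 2, attained by the pair ((0, -7), (1, -6)).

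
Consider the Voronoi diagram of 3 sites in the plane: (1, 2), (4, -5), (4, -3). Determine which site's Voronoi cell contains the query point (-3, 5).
Nearest site = (1, 2)

The Voronoi cell of site s contains exactly those query points closer to s than to any other site. Compute squared distances from q = (-3, 5) to each site:
  (1 − -3)² + (2 − 5)² = 25
  (4 − -3)² + (-3 − 5)² = 113
  (4 − -3)² + (-5 − 5)² = 149
Minimum is attained by (1, 2), so q lies in its Voronoi cell.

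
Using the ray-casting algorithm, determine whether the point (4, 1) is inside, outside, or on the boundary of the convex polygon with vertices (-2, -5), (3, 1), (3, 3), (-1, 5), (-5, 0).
The point (4, 1) lies strictly outside the polygon

Cast a horizontal ray to the right from the query point and count how many polygon edges it crosses (each edge strictly once or zero times, handled with the usual half-open convention). 
Parity of crossings → even ⇒ outside.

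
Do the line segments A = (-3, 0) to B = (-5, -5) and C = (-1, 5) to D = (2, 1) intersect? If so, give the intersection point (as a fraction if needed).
No (intersection of containing lines falls outside at least one segment)

Parametrize and solve: t = -1, s = 0. At least one of these is outside [0, 1], so the segments do not intersect.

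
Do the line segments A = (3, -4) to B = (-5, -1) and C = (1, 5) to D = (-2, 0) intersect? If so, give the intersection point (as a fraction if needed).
No (intersection of containing lines falls outside at least one segment)

Parametrize and solve: t = 37/49, s = 66/49. At least one of these is outside [0, 1], so the segments do not intersect.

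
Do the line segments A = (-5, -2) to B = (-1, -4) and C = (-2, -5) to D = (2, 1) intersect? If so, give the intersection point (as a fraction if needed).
Yes; intersection at (-5/4, -31/8) (t = 15/16 on AB, s = 3/16 on CD)

Parametrize AB as A + t(B − A) = (-5 + 4 t, -2 + -2 t) and CD as C + s(D − C) = (-2 + 4 s, -5 + 6 s). Solve the linear system for (t, s). Determinant = -32 ≠ 0, so a unique intersection of the containing lines exists. Solution: t = 15/16, s = 3/16 — both in [0, 1], so the segments cross. Intersection point: (-5/4, -31/8).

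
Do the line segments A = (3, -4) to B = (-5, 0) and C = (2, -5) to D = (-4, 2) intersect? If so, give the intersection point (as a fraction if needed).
Yes; intersection at (-1/4, -19/8) (t = 13/32 on AB, s = 3/8 on CD)

Parametrize AB as A + t(B − A) = (3 + -8 t, -4 + 4 t) and CD as C + s(D − C) = (2 + -6 s, -5 + 7 s). Solve the linear system for (t, s). Determinant = 32 ≠ 0, so a unique intersection of the containing lines exists. Solution: t = 13/32, s = 3/8 — both in [0, 1], so the segments cross. Intersection point: (-1/4, -19/8).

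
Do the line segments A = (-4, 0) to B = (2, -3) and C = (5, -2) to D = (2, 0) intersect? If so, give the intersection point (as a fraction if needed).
No (intersection of containing lines falls outside at least one segment)

Parametrize and solve: t = 4, s = -5. At least one of these is outside [0, 1], so the segments do not intersect.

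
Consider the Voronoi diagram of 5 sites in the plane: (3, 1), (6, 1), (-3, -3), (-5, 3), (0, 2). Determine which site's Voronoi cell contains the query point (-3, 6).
Nearest site = (-5, 3)

The Voronoi cell of site s contains exactly those query points closer to s than to any other site. Compute squared distances from q = (-3, 6) to each site:
  (-5 − -3)² + (3 − 6)² = 13
  (0 − -3)² + (2 − 6)² = 25
  (3 − -3)² + (1 − 6)² = 61
  (-3 − -3)² + (-3 − 6)² = 81
  (6 − -3)² + (1 − 6)² = 106
Minimum is attained by (-5, 3), so q lies in its Voronoi cell.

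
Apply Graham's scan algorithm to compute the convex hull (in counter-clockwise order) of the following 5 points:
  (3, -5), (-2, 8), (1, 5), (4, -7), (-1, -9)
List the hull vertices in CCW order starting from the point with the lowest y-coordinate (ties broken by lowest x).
Hull (CCW) = [(-1, -9), (4, -7), (1, 5), (-2, 8)]

Graham scan procedure:
  1. Find the pivot p₀ = point with lowest y (tie → lowest x): (-1, -9).
  2. Sort the remaining points by polar angle around p₀.
  3. Walk through sorted points, maintaining a stack; pop the top while the last three entries make a non-left turn (cross product ≤ 0).
  4. Final stack is the convex hull in CCW order: (-1, -9), (4, -7), (1, 5), (-2, 8).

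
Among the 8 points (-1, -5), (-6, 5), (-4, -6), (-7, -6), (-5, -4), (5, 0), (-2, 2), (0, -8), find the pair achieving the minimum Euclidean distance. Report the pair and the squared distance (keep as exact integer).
Pair = ((-4, -6), (-5, -4)); squared distance = 5

Compute all C(8, 2) = 28 pairwise squared distances (x_i − x_j)² + (y_i − y_j)². The minimum is 5, attained by the pair ((-4, -6), (-5, -4)).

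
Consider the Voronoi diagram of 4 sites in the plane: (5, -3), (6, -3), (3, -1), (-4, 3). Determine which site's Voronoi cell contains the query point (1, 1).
Nearest site = (3, -1)

The Voronoi cell of site s contains exactly those query points closer to s than to any other site. Compute squared distances from q = (1, 1) to each site:
  (3 − 1)² + (-1 − 1)² = 8
  (-4 − 1)² + (3 − 1)² = 29
  (5 − 1)² + (-3 − 1)² = 32
  (6 − 1)² + (-3 − 1)² = 41
Minimum is attained by (3, -1), so q lies in its Voronoi cell.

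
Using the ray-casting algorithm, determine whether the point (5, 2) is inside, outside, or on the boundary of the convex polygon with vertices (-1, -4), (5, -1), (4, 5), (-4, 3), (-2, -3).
The point (5, 2) lies strictly outside the polygon

Cast a horizontal ray to the right from the query point and count how many polygon edges it crosses (each edge strictly once or zero times, handled with the usual half-open convention). 
Parity of crossings → even ⇒ outside.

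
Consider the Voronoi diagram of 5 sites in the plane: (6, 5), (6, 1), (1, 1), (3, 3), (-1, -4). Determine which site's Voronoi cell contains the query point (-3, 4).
Nearest site = (1, 1)

The Voronoi cell of site s contains exactly those query points closer to s than to any other site. Compute squared distances from q = (-3, 4) to each site:
  (1 − -3)² + (1 − 4)² = 25
  (3 − -3)² + (3 − 4)² = 37
  (-1 − -3)² + (-4 − 4)² = 68
  (6 − -3)² + (5 − 4)² = 82
  (6 − -3)² + (1 − 4)² = 90
Minimum is attained by (1, 1), so q lies in its Voronoi cell.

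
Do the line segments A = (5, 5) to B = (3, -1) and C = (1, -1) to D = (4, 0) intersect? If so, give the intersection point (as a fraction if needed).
Yes; intersection at (13/4, -1/4) (t = 7/8 on AB, s = 3/4 on CD)

Parametrize AB as A + t(B − A) = (5 + -2 t, 5 + -6 t) and CD as C + s(D − C) = (1 + 3 s, -1 + 1 s). Solve the linear system for (t, s). Determinant = -16 ≠ 0, so a unique intersection of the containing lines exists. Solution: t = 7/8, s = 3/4 — both in [0, 1], so the segments cross. Intersection point: (13/4, -1/4).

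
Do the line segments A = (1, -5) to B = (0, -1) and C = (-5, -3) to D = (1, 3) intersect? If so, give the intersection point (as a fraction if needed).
No (intersection of containing lines falls outside at least one segment)

Parametrize and solve: t = 8/5, s = 11/15. At least one of these is outside [0, 1], so the segments do not intersect.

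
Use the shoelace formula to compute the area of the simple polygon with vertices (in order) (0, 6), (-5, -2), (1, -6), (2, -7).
Area = 79/2

Shoelace formula: Area = (1/2) |Σ_i (x_i · y_{i+1} − x_{i+1} · y_i)| (indices mod n). Compute each cross term:
  (0)(-2) − (-5)(6) = 30
  (-5)(-6) − (1)(-2) = 32
  (1)(-7) − (2)(-6) = 5
  (2)(6) − (0)(-7) = 12
Sum = 79, so (signed) Area = 79/2 = 79/2, |Area| = 79/2.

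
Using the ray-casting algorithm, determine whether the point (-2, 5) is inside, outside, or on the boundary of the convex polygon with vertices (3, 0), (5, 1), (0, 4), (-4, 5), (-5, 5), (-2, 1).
The point (-2, 5) lies strictly outside the polygon

Cast a horizontal ray to the right from the query point and count how many polygon edges it crosses (each edge strictly once or zero times, handled with the usual half-open convention). 
Parity of crossings → even ⇒ outside.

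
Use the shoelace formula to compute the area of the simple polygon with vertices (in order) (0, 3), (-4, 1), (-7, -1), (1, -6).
Area = 69/2

Shoelace formula: Area = (1/2) |Σ_i (x_i · y_{i+1} − x_{i+1} · y_i)| (indices mod n). Compute each cross term:
  (0)(1) − (-4)(3) = 12
  (-4)(-1) − (-7)(1) = 11
  (-7)(-6) − (1)(-1) = 43
  (1)(3) − (0)(-6) = 3
Sum = 69, so (signed) Area = 69/2 = 69/2, |Area| = 69/2.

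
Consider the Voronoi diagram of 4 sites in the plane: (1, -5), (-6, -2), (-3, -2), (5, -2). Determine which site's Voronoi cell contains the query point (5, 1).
Nearest site = (5, -2)

The Voronoi cell of site s contains exactly those query points closer to s than to any other site. Compute squared distances from q = (5, 1) to each site:
  (5 − 5)² + (-2 − 1)² = 9
  (1 − 5)² + (-5 − 1)² = 52
  (-3 − 5)² + (-2 − 1)² = 73
  (-6 − 5)² + (-2 − 1)² = 130
Minimum is attained by (5, -2), so q lies in its Voronoi cell.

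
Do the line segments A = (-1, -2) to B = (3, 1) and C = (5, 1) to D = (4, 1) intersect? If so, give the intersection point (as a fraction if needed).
No (intersection of containing lines falls outside at least one segment)

Parametrize and solve: t = 1, s = 2. At least one of these is outside [0, 1], so the segments do not intersect.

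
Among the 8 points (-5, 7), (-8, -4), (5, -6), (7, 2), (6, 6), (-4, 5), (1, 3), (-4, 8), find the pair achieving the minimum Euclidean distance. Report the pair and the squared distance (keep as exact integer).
Pair = ((-5, 7), (-4, 8)); squared distance = 2

Compute all C(8, 2) = 28 pairwise squared distances (x_i − x_j)² + (y_i − y_j)². The minimum is 2, attained by the pair ((-5, 7), (-4, 8)).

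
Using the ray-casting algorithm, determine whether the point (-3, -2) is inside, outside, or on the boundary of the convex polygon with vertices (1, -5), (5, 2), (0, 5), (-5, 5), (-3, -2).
The point (-3, -2) lies on the polygon boundary

Boundary check: the query satisfies the collinearity and bounding-box conditions for some polygon edge, so it lies exactly on the boundary.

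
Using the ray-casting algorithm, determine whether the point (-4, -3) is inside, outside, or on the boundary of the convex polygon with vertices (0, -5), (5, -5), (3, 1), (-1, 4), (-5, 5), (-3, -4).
The point (-4, -3) lies strictly outside the polygon

Cast a horizontal ray to the right from the query point and count how many polygon edges it crosses (each edge strictly once or zero times, handled with the usual half-open convention). 
Parity of crossings → even ⇒ outside.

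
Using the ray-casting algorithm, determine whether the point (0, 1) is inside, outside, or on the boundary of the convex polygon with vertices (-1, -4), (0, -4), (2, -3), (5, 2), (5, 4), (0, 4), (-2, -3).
The point (0, 1) lies strictly inside the polygon

Cast a horizontal ray to the right from the query point and count how many polygon edges it crosses (each edge strictly once or zero times, handled with the usual half-open convention). 
Parity of crossings → odd ⇒ inside.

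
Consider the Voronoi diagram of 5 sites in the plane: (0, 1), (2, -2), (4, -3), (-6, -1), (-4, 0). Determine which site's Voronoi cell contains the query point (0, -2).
Nearest site = (2, -2)

The Voronoi cell of site s contains exactly those query points closer to s than to any other site. Compute squared distances from q = (0, -2) to each site:
  (2 − 0)² + (-2 − -2)² = 4
  (0 − 0)² + (1 − -2)² = 9
  (4 − 0)² + (-3 − -2)² = 17
  (-4 − 0)² + (0 − -2)² = 20
  (-6 − 0)² + (-1 − -2)² = 37
Minimum is attained by (2, -2), so q lies in its Voronoi cell.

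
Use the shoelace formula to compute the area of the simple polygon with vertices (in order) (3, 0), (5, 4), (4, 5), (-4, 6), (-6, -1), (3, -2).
Area = 63

Shoelace formula: Area = (1/2) |Σ_i (x_i · y_{i+1} − x_{i+1} · y_i)| (indices mod n). Compute each cross term:
  (3)(4) − (5)(0) = 12
  (5)(5) − (4)(4) = 9
  (4)(6) − (-4)(5) = 44
  (-4)(-1) − (-6)(6) = 40
  (-6)(-2) − (3)(-1) = 15
  (3)(0) − (3)(-2) = 6
Sum = 126, so (signed) Area = 126/2 = 63, |Area| = 63.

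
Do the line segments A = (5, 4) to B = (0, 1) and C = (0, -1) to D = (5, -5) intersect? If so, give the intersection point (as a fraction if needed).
No (intersection of containing lines falls outside at least one segment)

Parametrize and solve: t = 9/7, s = -2/7. At least one of these is outside [0, 1], so the segments do not intersect.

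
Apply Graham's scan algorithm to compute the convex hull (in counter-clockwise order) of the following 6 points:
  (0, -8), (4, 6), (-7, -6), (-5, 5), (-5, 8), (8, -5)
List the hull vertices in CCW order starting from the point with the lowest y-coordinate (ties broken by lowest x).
Hull (CCW) = [(0, -8), (8, -5), (4, 6), (-5, 8), (-7, -6)]

Graham scan procedure:
  1. Find the pivot p₀ = point with lowest y (tie → lowest x): (0, -8).
  2. Sort the remaining points by polar angle around p₀.
  3. Walk through sorted points, maintaining a stack; pop the top while the last three entries make a non-left turn (cross product ≤ 0).
  4. Final stack is the convex hull in CCW order: (0, -8), (8, -5), (4, 6), (-5, 8), (-7, -6).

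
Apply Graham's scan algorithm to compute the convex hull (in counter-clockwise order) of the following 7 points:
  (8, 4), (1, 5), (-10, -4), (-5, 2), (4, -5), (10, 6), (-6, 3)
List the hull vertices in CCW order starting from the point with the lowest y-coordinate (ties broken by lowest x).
Hull (CCW) = [(4, -5), (10, 6), (1, 5), (-6, 3), (-10, -4)]

Graham scan procedure:
  1. Find the pivot p₀ = point with lowest y (tie → lowest x): (4, -5).
  2. Sort the remaining points by polar angle around p₀.
  3. Walk through sorted points, maintaining a stack; pop the top while the last three entries make a non-left turn (cross product ≤ 0).
  4. Final stack is the convex hull in CCW order: (4, -5), (10, 6), (1, 5), (-6, 3), (-10, -4).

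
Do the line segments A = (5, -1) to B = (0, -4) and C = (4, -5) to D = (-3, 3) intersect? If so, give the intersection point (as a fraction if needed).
Yes; intersection at (125/61, -169/61) (t = 36/61 on AB, s = 17/61 on CD)

Parametrize AB as A + t(B − A) = (5 + -5 t, -1 + -3 t) and CD as C + s(D − C) = (4 + -7 s, -5 + 8 s). Solve the linear system for (t, s). Determinant = 61 ≠ 0, so a unique intersection of the containing lines exists. Solution: t = 36/61, s = 17/61 — both in [0, 1], so the segments cross. Intersection point: (125/61, -169/61).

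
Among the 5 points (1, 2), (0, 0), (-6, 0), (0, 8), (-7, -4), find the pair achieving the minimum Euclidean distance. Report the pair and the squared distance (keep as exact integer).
Pair = ((1, 2), (0, 0)); squared distance = 5

Compute all C(5, 2) = 10 pairwise squared distances (x_i − x_j)² + (y_i − y_j)². The minimum is 5, attained by the pair ((1, 2), (0, 0)).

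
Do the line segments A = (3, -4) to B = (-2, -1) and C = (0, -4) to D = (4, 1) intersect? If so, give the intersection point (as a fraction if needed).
Yes; intersection at (36/37, -103/37) (t = 15/37 on AB, s = 9/37 on CD)

Parametrize AB as A + t(B − A) = (3 + -5 t, -4 + 3 t) and CD as C + s(D − C) = (0 + 4 s, -4 + 5 s). Solve the linear system for (t, s). Determinant = 37 ≠ 0, so a unique intersection of the containing lines exists. Solution: t = 15/37, s = 9/37 — both in [0, 1], so the segments cross. Intersection point: (36/37, -103/37).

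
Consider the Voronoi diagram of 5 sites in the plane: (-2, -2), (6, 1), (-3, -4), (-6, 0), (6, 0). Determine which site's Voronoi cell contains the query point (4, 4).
Nearest site = (6, 1)

The Voronoi cell of site s contains exactly those query points closer to s than to any other site. Compute squared distances from q = (4, 4) to each site:
  (6 − 4)² + (1 − 4)² = 13
  (6 − 4)² + (0 − 4)² = 20
  (-2 − 4)² + (-2 − 4)² = 72
  (-3 − 4)² + (-4 − 4)² = 113
  (-6 − 4)² + (0 − 4)² = 116
Minimum is attained by (6, 1), so q lies in its Voronoi cell.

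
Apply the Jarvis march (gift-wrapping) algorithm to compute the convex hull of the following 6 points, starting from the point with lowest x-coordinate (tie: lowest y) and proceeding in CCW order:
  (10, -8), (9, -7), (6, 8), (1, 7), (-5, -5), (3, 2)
Hull (CCW) = [(-5, -5), (10, -8), (6, 8), (1, 7)]

Jarvis march: at each step, from the current hull vertex p, select the next vertex q as the point such that every other point lies strictly to the left of (or on) the directed line p → q. (Equivalently: for every other point r, the cross product (q − p) × (r − p) ≥ 0.)
Starting point (lowest x, tie lowest y): (-5, -5). Wrap until returning to start. Resulting hull: (-5, -5), (10, -8), (6, 8), (1, 7).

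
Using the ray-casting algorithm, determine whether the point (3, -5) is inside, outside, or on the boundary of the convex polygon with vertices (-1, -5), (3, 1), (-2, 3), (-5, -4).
The point (3, -5) lies strictly outside the polygon

Cast a horizontal ray to the right from the query point and count how many polygon edges it crosses (each edge strictly once or zero times, handled with the usual half-open convention). 
Parity of crossings → even ⇒ outside.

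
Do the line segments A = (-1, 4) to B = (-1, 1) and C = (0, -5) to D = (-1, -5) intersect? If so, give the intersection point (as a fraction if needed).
No (intersection of containing lines falls outside at least one segment)

Parametrize and solve: t = 3, s = 1. At least one of these is outside [0, 1], so the segments do not intersect.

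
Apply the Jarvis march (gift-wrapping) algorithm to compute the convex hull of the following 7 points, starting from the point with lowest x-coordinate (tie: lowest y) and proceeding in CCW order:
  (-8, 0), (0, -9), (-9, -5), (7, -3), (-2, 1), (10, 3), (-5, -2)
Hull (CCW) = [(-9, -5), (0, -9), (7, -3), (10, 3), (-8, 0)]

Jarvis march: at each step, from the current hull vertex p, select the next vertex q as the point such that every other point lies strictly to the left of (or on) the directed line p → q. (Equivalently: for every other point r, the cross product (q − p) × (r − p) ≥ 0.)
Starting point (lowest x, tie lowest y): (-9, -5). Wrap until returning to start. Resulting hull: (-9, -5), (0, -9), (7, -3), (10, 3), (-8, 0).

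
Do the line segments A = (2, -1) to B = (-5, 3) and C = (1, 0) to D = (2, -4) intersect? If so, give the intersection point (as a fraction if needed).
Yes; intersection at (9/8, -1/2) (t = 1/8 on AB, s = 1/8 on CD)

Parametrize AB as A + t(B − A) = (2 + -7 t, -1 + 4 t) and CD as C + s(D − C) = (1 + 1 s, 0 + -4 s). Solve the linear system for (t, s). Determinant = -24 ≠ 0, so a unique intersection of the containing lines exists. Solution: t = 1/8, s = 1/8 — both in [0, 1], so the segments cross. Intersection point: (9/8, -1/2).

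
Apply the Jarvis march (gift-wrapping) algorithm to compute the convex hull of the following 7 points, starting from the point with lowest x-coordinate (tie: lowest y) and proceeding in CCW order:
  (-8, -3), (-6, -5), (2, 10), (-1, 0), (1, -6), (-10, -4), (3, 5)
Hull (CCW) = [(-10, -4), (-6, -5), (1, -6), (3, 5), (2, 10)]

Jarvis march: at each step, from the current hull vertex p, select the next vertex q as the point such that every other point lies strictly to the left of (or on) the directed line p → q. (Equivalently: for every other point r, the cross product (q − p) × (r − p) ≥ 0.)
Starting point (lowest x, tie lowest y): (-10, -4). Wrap until returning to start. Resulting hull: (-10, -4), (-6, -5), (1, -6), (3, 5), (2, 10).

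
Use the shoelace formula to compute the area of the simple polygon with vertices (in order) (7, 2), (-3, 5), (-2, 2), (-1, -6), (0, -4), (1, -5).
Area = 52

Shoelace formula: Area = (1/2) |Σ_i (x_i · y_{i+1} − x_{i+1} · y_i)| (indices mod n). Compute each cross term:
  (7)(5) − (-3)(2) = 41
  (-3)(2) − (-2)(5) = 4
  (-2)(-6) − (-1)(2) = 14
  (-1)(-4) − (0)(-6) = 4
  (0)(-5) − (1)(-4) = 4
  (1)(2) − (7)(-5) = 37
Sum = 104, so (signed) Area = 104/2 = 52, |Area| = 52.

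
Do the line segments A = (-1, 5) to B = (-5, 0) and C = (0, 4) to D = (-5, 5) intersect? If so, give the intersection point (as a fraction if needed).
Yes; intersection at (-45/29, 125/29) (t = 4/29 on AB, s = 9/29 on CD)

Parametrize AB as A + t(B − A) = (-1 + -4 t, 5 + -5 t) and CD as C + s(D − C) = (0 + -5 s, 4 + 1 s). Solve the linear system for (t, s). Determinant = 29 ≠ 0, so a unique intersection of the containing lines exists. Solution: t = 4/29, s = 9/29 — both in [0, 1], so the segments cross. Intersection point: (-45/29, 125/29).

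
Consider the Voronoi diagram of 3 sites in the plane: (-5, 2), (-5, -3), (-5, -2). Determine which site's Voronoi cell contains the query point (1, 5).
Nearest site = (-5, 2)

The Voronoi cell of site s contains exactly those query points closer to s than to any other site. Compute squared distances from q = (1, 5) to each site:
  (-5 − 1)² + (2 − 5)² = 45
  (-5 − 1)² + (-2 − 5)² = 85
  (-5 − 1)² + (-3 − 5)² = 100
Minimum is attained by (-5, 2), so q lies in its Voronoi cell.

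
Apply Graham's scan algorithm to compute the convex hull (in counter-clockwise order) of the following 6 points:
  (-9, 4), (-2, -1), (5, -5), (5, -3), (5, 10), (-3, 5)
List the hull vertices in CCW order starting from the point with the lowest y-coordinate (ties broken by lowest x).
Hull (CCW) = [(5, -5), (5, 10), (-9, 4), (-2, -1)]

Graham scan procedure:
  1. Find the pivot p₀ = point with lowest y (tie → lowest x): (5, -5).
  2. Sort the remaining points by polar angle around p₀.
  3. Walk through sorted points, maintaining a stack; pop the top while the last three entries make a non-left turn (cross product ≤ 0).
  4. Final stack is the convex hull in CCW order: (5, -5), (5, 10), (-9, 4), (-2, -1).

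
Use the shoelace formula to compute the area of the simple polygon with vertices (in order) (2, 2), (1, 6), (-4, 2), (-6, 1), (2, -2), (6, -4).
Area = 39

Shoelace formula: Area = (1/2) |Σ_i (x_i · y_{i+1} − x_{i+1} · y_i)| (indices mod n). Compute each cross term:
  (2)(6) − (1)(2) = 10
  (1)(2) − (-4)(6) = 26
  (-4)(1) − (-6)(2) = 8
  (-6)(-2) − (2)(1) = 10
  (2)(-4) − (6)(-2) = 4
  (6)(2) − (2)(-4) = 20
Sum = 78, so (signed) Area = 78/2 = 39, |Area| = 39.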